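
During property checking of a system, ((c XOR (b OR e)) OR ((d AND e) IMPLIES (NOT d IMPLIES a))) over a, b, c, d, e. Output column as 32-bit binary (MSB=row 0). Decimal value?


Formula: ((c XOR (b OR e)) OR ((d AND e) IMPLIES (NOT d IMPLIES a))) over a, b, c, d, e (32 rows)
Evaluate each row (bits = a,b,c,d,e, MSB first):
  row 0 [00000]: ((0 XOR (0 OR 0)) OR ((0 AND 0) IMPLIES (NOT 0 IMPLIES 0))) -> 1
  row 1 [00001]: ((0 XOR (0 OR 1)) OR ((0 AND 1) IMPLIES (NOT 0 IMPLIES 0))) -> 1
  row 2 [00010]: ((0 XOR (0 OR 0)) OR ((1 AND 0) IMPLIES (NOT 1 IMPLIES 0))) -> 1
  row 3 [00011]: ((0 XOR (0 OR 1)) OR ((1 AND 1) IMPLIES (NOT 1 IMPLIES 0))) -> 1
  row 4 [00100]: ((1 XOR (0 OR 0)) OR ((0 AND 0) IMPLIES (NOT 0 IMPLIES 0))) -> 1
  row 5 [00101]: ((1 XOR (0 OR 1)) OR ((0 AND 1) IMPLIES (NOT 0 IMPLIES 0))) -> 1
  row 6 [00110]: ((1 XOR (0 OR 0)) OR ((1 AND 0) IMPLIES (NOT 1 IMPLIES 0))) -> 1
  row 7 [00111]: ((1 XOR (0 OR 1)) OR ((1 AND 1) IMPLIES (NOT 1 IMPLIES 0))) -> 1
  row 8 [01000]: ((0 XOR (1 OR 0)) OR ((0 AND 0) IMPLIES (NOT 0 IMPLIES 0))) -> 1
  row 9 [01001]: ((0 XOR (1 OR 1)) OR ((0 AND 1) IMPLIES (NOT 0 IMPLIES 0))) -> 1
  row 10 [01010]: ((0 XOR (1 OR 0)) OR ((1 AND 0) IMPLIES (NOT 1 IMPLIES 0))) -> 1
  row 11 [01011]: ((0 XOR (1 OR 1)) OR ((1 AND 1) IMPLIES (NOT 1 IMPLIES 0))) -> 1
  row 12 [01100]: ((1 XOR (1 OR 0)) OR ((0 AND 0) IMPLIES (NOT 0 IMPLIES 0))) -> 1
  row 13 [01101]: ((1 XOR (1 OR 1)) OR ((0 AND 1) IMPLIES (NOT 0 IMPLIES 0))) -> 1
  row 14 [01110]: ((1 XOR (1 OR 0)) OR ((1 AND 0) IMPLIES (NOT 1 IMPLIES 0))) -> 1
  row 15 [01111]: ((1 XOR (1 OR 1)) OR ((1 AND 1) IMPLIES (NOT 1 IMPLIES 0))) -> 1
  row 16 [10000]: ((0 XOR (0 OR 0)) OR ((0 AND 0) IMPLIES (NOT 0 IMPLIES 1))) -> 1
  row 17 [10001]: ((0 XOR (0 OR 1)) OR ((0 AND 1) IMPLIES (NOT 0 IMPLIES 1))) -> 1
  row 18 [10010]: ((0 XOR (0 OR 0)) OR ((1 AND 0) IMPLIES (NOT 1 IMPLIES 1))) -> 1
  row 19 [10011]: ((0 XOR (0 OR 1)) OR ((1 AND 1) IMPLIES (NOT 1 IMPLIES 1))) -> 1
  row 20 [10100]: ((1 XOR (0 OR 0)) OR ((0 AND 0) IMPLIES (NOT 0 IMPLIES 1))) -> 1
  row 21 [10101]: ((1 XOR (0 OR 1)) OR ((0 AND 1) IMPLIES (NOT 0 IMPLIES 1))) -> 1
  row 22 [10110]: ((1 XOR (0 OR 0)) OR ((1 AND 0) IMPLIES (NOT 1 IMPLIES 1))) -> 1
  row 23 [10111]: ((1 XOR (0 OR 1)) OR ((1 AND 1) IMPLIES (NOT 1 IMPLIES 1))) -> 1
  row 24 [11000]: ((0 XOR (1 OR 0)) OR ((0 AND 0) IMPLIES (NOT 0 IMPLIES 1))) -> 1
  row 25 [11001]: ((0 XOR (1 OR 1)) OR ((0 AND 1) IMPLIES (NOT 0 IMPLIES 1))) -> 1
  row 26 [11010]: ((0 XOR (1 OR 0)) OR ((1 AND 0) IMPLIES (NOT 1 IMPLIES 1))) -> 1
  row 27 [11011]: ((0 XOR (1 OR 1)) OR ((1 AND 1) IMPLIES (NOT 1 IMPLIES 1))) -> 1
  row 28 [11100]: ((1 XOR (1 OR 0)) OR ((0 AND 0) IMPLIES (NOT 0 IMPLIES 1))) -> 1
  row 29 [11101]: ((1 XOR (1 OR 1)) OR ((0 AND 1) IMPLIES (NOT 0 IMPLIES 1))) -> 1
  row 30 [11110]: ((1 XOR (1 OR 0)) OR ((1 AND 0) IMPLIES (NOT 1 IMPLIES 1))) -> 1
  row 31 [11111]: ((1 XOR (1 OR 1)) OR ((1 AND 1) IMPLIES (NOT 1 IMPLIES 1))) -> 1
Full result column, 4 rows per line (a,b,c fixed per line; d,e runs 00..11 left to right):
  rows 0-3 [a,b,c=000]: 1111  = hex F
  rows 4-7 [a,b,c=001]: 1111  = hex F
  rows 8-11 [a,b,c=010]: 1111  = hex F
  rows 12-15 [a,b,c=011]: 1111  = hex F
  rows 16-19 [a,b,c=100]: 1111  = hex F
  rows 20-23 [a,b,c=101]: 1111  = hex F
  rows 24-27 [a,b,c=110]: 1111  = hex F
  rows 28-31 [a,b,c=111]: 1111  = hex F
Output column (row 0 .. row 31) = 11111111111111111111111111111111
Output column grouped in 4s = 1111 1111 1111 1111 1111 1111 1111 1111 = 0xFFFFFFFF
Convert to decimal digit by digit (value = value*16 + digit):
  F -> 15
  15*16 + 15 (F) = 255
  255*16 + 15 (F) = 4095
  4095*16 + 15 (F) = 65535
  65535*16 + 15 (F) = 1048575
  1048575*16 + 15 (F) = 16777215
  16777215*16 + 15 (F) = 268435455
  268435455*16 + 15 (F) = 4294967295
Decimal = 4294967295

4294967295


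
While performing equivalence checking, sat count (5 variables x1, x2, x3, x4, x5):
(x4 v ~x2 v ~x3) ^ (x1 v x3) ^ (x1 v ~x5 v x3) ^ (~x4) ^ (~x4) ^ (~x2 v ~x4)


CNF with 6 clauses over 5 vars (32 assignments).
An assignment satisfies CNF iff every clause has >=1 true literal.
Check each row (bits = x1,x2,x3,x4,x5; clause T/F shown):
  row 0 [00000]: clauses=TFTTTT -> 0
  row 1 [00001]: clauses=TFFTTT -> 0
  row 2 [00010]: clauses=TFTFFT -> 0
  row 3 [00011]: clauses=TFFFFT -> 0
  row 4 [00100]: clauses=TTTTTT -> 1
  row 5 [00101]: clauses=TTTTTT -> 1
  row 6 [00110]: clauses=TTTFFT -> 0
  row 7 [00111]: clauses=TTTFFT -> 0
  row 8 [01000]: clauses=TFTTTT -> 0
  row 9 [01001]: clauses=TFFTTT -> 0
  row 10 [01010]: clauses=TFTFFF -> 0
  row 11 [01011]: clauses=TFFFFF -> 0
  row 12 [01100]: clauses=FTTTTT -> 0
  row 13 [01101]: clauses=FTTTTT -> 0
  row 14 [01110]: clauses=TTTFFF -> 0
  row 15 [01111]: clauses=TTTFFF -> 0
  row 16 [10000]: clauses=TTTTTT -> 1
  row 17 [10001]: clauses=TTTTTT -> 1
  row 18 [10010]: clauses=TTTFFT -> 0
  row 19 [10011]: clauses=TTTFFT -> 0
  row 20 [10100]: clauses=TTTTTT -> 1
  row 21 [10101]: clauses=TTTTTT -> 1
  row 22 [10110]: clauses=TTTFFT -> 0
  row 23 [10111]: clauses=TTTFFT -> 0
  row 24 [11000]: clauses=TTTTTT -> 1
  row 25 [11001]: clauses=TTTTTT -> 1
  row 26 [11010]: clauses=TTTFFF -> 0
  row 27 [11011]: clauses=TTTFFF -> 0
  row 28 [11100]: clauses=FTTTTT -> 0
  row 29 [11101]: clauses=FTTTTT -> 0
  row 30 [11110]: clauses=TTTFFF -> 0
  row 31 [11111]: clauses=TTTFFF -> 0
Full result column, 8 rows per line (x1,x2 fixed per line; x3,x4,x5 runs 000..111 left to right):
  rows 0-7 [x1,x2=00]: 00001100  (ones: 2)
  rows 8-15 [x1,x2=01]: 00000000  (ones: 0)
  rows 16-23 [x1,x2=10]: 11001100  (ones: 4)
  rows 24-31 [x1,x2=11]: 11000000  (ones: 2)
Satisfying assignments = 2+0+4+2 = 8

8


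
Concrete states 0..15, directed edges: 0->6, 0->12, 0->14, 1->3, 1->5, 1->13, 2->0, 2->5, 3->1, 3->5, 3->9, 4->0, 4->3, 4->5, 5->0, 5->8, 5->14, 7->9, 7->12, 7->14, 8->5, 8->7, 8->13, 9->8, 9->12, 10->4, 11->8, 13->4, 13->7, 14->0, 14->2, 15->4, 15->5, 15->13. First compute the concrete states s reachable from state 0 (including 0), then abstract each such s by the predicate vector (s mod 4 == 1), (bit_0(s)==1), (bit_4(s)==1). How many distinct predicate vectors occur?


BFS from 0:
Concrete reachable: {0, 1, 2, 3, 4, 5, 6, 7, 8, 9, 12, 13, 14}
Abstract via predicates (s mod 4 == 1), (bit_0(s)==1), (bit_4(s)==1):
  (0,0,0) <- {0, 2, 4, 6, 8, 12, 14}
  (0,1,0) <- {3, 7}
  (1,1,0) <- {1, 5, 9, 13}
Distinct abstract states = 3

3


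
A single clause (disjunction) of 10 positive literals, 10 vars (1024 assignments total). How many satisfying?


Step 1: Total=2^10=1024
Step 2: Unsat when all 10 false: 2^0=1
Step 3: Sat=1024-1=1023

1023


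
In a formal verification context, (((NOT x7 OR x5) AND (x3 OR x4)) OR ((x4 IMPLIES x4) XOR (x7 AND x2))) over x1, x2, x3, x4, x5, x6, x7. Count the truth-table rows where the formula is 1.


Formula: (((NOT x7 OR x5) AND (x3 OR x4)) OR ((x4 IMPLIES x4) XOR (x7 AND x2))) over 7 vars (128 rows)
Evaluate each row (x1, x2, x3, x4, x5, x6, x7 as bits, MSB first):
  row 0 [0000000]: (((NOT 0 OR 0) AND (0 OR 0)) OR ((0 IMPLIES 0) XOR (0 AND 0))) -> 1
  row 1 [0000001]: (((NOT 1 OR 0) AND (0 OR 0)) OR ((0 IMPLIES 0) XOR (1 AND 0))) -> 1
  row 2 [0000010]: (((NOT 0 OR 0) AND (0 OR 0)) OR ((0 IMPLIES 0) XOR (0 AND 0))) -> 1
  row 3 [0000011]: (((NOT 1 OR 0) AND (0 OR 0)) OR ((0 IMPLIES 0) XOR (1 AND 0))) -> 1
  row 4 [0000100]: (((NOT 0 OR 1) AND (0 OR 0)) OR ((0 IMPLIES 0) XOR (0 AND 0))) -> 1
  (every remaining row is evaluated the same way; all 128 results are listed next)
Full result column, 8 rows per line (x1,x2,x3,x4 fixed per line; x5,x6,x7 runs 000..111 left to right):
  rows 0-7 [x1,x2,x3,x4=0000]: 11111111  (ones: 8)
  rows 8-15 [x1,x2,x3,x4=0001]: 11111111  (ones: 8)
  rows 16-23 [x1,x2,x3,x4=0010]: 11111111  (ones: 8)
  rows 24-31 [x1,x2,x3,x4=0011]: 11111111  (ones: 8)
  rows 32-39 [x1,x2,x3,x4=0100]: 10101010  (ones: 4)
  rows 40-47 [x1,x2,x3,x4=0101]: 10101111  (ones: 6)
  rows 48-55 [x1,x2,x3,x4=0110]: 10101111  (ones: 6)
  rows 56-63 [x1,x2,x3,x4=0111]: 10101111  (ones: 6)
  rows 64-71 [x1,x2,x3,x4=1000]: 11111111  (ones: 8)
  rows 72-79 [x1,x2,x3,x4=1001]: 11111111  (ones: 8)
  rows 80-87 [x1,x2,x3,x4=1010]: 11111111  (ones: 8)
  rows 88-95 [x1,x2,x3,x4=1011]: 11111111  (ones: 8)
  rows 96-103 [x1,x2,x3,x4=1100]: 10101010  (ones: 4)
  rows 104-111 [x1,x2,x3,x4=1101]: 10101111  (ones: 6)
  rows 112-119 [x1,x2,x3,x4=1110]: 10101111  (ones: 6)
  rows 120-127 [x1,x2,x3,x4=1111]: 10101111  (ones: 6)
Count of 1-rows = 8+8+8+8+4+6+6+6+8+8+8+8+4+6+6+6 = 108

108


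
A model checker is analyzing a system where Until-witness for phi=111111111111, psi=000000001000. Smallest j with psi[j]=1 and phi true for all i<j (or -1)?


(phi U psi) at 0: need smallest j with psi[j]=1 and phi[i]=1 for all i in [0,j).
Scan from step 0:
  step 0: phi=1, psi=0 -> continue
  step 1: phi=1, psi=0 -> continue
  step 2: phi=1, psi=0 -> continue
  step 3: phi=1, psi=0 -> continue
  step 8: psi=1 and phi held for [0,8) -> witness found
Witness step = 8

8


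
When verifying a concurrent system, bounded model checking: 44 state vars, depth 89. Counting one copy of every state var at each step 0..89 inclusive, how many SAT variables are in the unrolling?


BMC unrolls to depth k, creating one copy of each state var for steps 0..k.
Step count = 89 + 1 = 90 (steps 0 through 89)
Vars per step = 44
Total = 44 * 90 = 3960

3960


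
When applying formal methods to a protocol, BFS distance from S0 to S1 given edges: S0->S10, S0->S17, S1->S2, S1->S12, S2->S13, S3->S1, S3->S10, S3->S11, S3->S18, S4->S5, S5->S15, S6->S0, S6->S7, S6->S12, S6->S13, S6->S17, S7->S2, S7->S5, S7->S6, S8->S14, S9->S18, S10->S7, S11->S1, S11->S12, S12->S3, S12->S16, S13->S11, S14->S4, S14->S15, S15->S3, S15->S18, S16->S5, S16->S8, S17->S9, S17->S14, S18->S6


BFS layer-by-layer from S0:
  dist 0: {S0}
  dist 1: {S10, S17}
  dist 2: {S7, S9, S14}
  dist 3: {S2, S4, S5, S6, S15, S18}
  dist 4: {S3, S12, S13}
  dist 5: {S1, S11, S16}
  -> S1 reached at distance 5
Shortest path length = 5

5


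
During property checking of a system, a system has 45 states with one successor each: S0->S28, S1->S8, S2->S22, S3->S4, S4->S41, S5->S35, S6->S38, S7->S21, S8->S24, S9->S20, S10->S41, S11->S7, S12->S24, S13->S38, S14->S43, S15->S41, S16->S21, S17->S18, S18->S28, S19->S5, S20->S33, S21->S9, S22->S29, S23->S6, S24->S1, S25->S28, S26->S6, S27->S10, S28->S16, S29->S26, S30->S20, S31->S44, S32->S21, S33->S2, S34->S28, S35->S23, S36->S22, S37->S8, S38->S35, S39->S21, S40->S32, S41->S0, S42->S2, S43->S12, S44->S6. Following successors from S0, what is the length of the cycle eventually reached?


Trace from S0 until a state repeats:
  S0 -> S28 -> S16 -> S21 -> S9 -> S20 -> S33 -> S2 -> S22 -> S29 -> S26 -> S6 -> S38 -> S35 -> S23 -> S6
S6 first seen at step 11, revisited at step 15.
Cycle length = 15 - 11 = 4

4


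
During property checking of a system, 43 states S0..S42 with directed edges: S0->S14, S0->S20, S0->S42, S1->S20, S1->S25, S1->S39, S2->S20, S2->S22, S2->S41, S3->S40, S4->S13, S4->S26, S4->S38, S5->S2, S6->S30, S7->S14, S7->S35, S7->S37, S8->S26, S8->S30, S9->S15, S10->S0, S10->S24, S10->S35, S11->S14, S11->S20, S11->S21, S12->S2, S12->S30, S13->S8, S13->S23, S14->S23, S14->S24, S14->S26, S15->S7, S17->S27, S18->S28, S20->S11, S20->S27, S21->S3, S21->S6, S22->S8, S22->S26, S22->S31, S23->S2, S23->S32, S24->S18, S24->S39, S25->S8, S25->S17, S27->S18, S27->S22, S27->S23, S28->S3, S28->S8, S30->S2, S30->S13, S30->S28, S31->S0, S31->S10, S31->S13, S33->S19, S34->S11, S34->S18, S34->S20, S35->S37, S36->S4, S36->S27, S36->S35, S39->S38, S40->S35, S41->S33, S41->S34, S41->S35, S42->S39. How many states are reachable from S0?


BFS from S0:
  layer 0: {S0}
  layer 1: {S14, S20, S42}
  layer 2: {S11, S23, S24, S26, S27, S39}
  layer 3: {S2, S18, S21, S22, S32, S38}
  layer 4: {S3, S6, S8, S28, S31, S41}
  layer 5: {S10, S13, S30, S33, S34, S35, S40}
  layer 6: {S19, S37}
Reachable set: {S0, S2, S3, S6, S8, S10, S11, S13, S14, S18, S19, S20, S21, S22, S23, S24, S26, S27, S28, S30, S31, S32, S33, S34, S35, S37, S38, S39, S40, S41, S42}
Count = 31

31


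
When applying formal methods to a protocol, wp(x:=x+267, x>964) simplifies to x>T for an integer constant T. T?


Formula: wp(x:=E, P) = P[E/x] (substitute E for x in postcondition)
Step 1: Postcondition: x>964
Step 2: Substitute x+267 for x: x+267>964
Step 3: Solve for x: x > 964-267 = 697

697


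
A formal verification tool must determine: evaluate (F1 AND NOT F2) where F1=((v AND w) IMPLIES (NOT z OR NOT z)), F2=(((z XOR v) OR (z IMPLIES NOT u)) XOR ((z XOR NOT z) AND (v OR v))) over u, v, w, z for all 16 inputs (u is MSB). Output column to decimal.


F1 = ((v AND w) IMPLIES (NOT z OR NOT z))
F2 = (((z XOR v) OR (z IMPLIES NOT u)) XOR ((z XOR NOT z) AND (v OR v)))
Counterexample to F1=>F2 is where F1=1 and F2=0.
Evaluate each row (bits = u,v,w,z, MSB first):
  row 0 [0000]: F1=1 F2=1 -> F1&~F2 -> 0
  row 1 [0001]: F1=1 F2=1 -> F1&~F2 -> 0
  row 2 [0010]: F1=1 F2=1 -> F1&~F2 -> 0
  row 3 [0011]: F1=1 F2=1 -> F1&~F2 -> 0
  row 4 [0100]: F1=1 F2=0 -> F1&~F2 -> 1
  row 5 [0101]: F1=1 F2=0 -> F1&~F2 -> 1
  row 6 [0110]: F1=1 F2=0 -> F1&~F2 -> 1
  row 7 [0111]: F1=0 F2=0 -> F1&~F2 -> 0
  row 8 [1000]: F1=1 F2=1 -> F1&~F2 -> 0
  row 9 [1001]: F1=1 F2=1 -> F1&~F2 -> 0
  row 10 [1010]: F1=1 F2=1 -> F1&~F2 -> 0
  row 11 [1011]: F1=1 F2=1 -> F1&~F2 -> 0
  row 12 [1100]: F1=1 F2=0 -> F1&~F2 -> 1
  row 13 [1101]: F1=1 F2=1 -> F1&~F2 -> 0
  row 14 [1110]: F1=1 F2=0 -> F1&~F2 -> 1
  row 15 [1111]: F1=0 F2=1 -> F1&~F2 -> 0
Full result column, 4 rows per line (u,v fixed per line; w,z runs 00..11 left to right):
  rows 0-3 [u,v=00]: 0000  = hex 0
  rows 4-7 [u,v=01]: 1110  = hex E
  rows 8-11 [u,v=10]: 0000  = hex 0
  rows 12-15 [u,v=11]: 1010  = hex A
Counterexample vector (row 0 .. row 15) = 0000111000001010
Output column grouped in 4s = 0000 1110 0000 1010 = 0x0E0A
Convert to decimal digit by digit (value = value*16 + digit):
  0 -> 0
  0*16 + 14 (E) = 14
  14*16 + 0 = 224
  224*16 + 10 (A) = 3594
Decimal = 3594

3594


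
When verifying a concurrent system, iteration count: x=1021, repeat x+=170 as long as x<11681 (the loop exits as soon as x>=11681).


Step 1: x goes from 1021 toward 11681 by 170; the body runs while x<11681, so iterations = ceil((bound-start)/step)
Step 2: Distance=10660
Step 3: ceil(10660/170)=63

63


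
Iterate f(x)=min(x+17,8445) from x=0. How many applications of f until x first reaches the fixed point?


Step 1: x=0, cap=8445, increment=17
Step 2: x grows by 17 each step until capped at 8445; fixed point is x=8445
Step 3: iterations = ceil(8445/17) = 497

497


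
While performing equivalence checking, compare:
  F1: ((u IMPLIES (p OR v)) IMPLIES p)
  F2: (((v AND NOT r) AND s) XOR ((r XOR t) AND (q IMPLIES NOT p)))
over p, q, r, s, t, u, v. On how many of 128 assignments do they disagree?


F1 = ((u IMPLIES (p OR v)) IMPLIES p)
F2 = (((v AND NOT r) AND s) XOR ((r XOR t) AND (q IMPLIES NOT p)))
Evaluate both on each of 128 rows (bits = p,q,r,s,t,u,v):
  row 0 [0000000]: F1=0 F2=0 -> 0
  row 1 [0000001]: F1=0 F2=0 -> 0
  row 2 [0000010]: F1=1 F2=0 (differ) -> 1
  row 3 [0000011]: F1=0 F2=0 -> 0
  row 4 [0000100]: F1=0 F2=1 (differ) -> 1
  (every remaining row is evaluated the same way; all 128 results are listed next)
Full result column, 8 rows per line (p,q,r,s fixed per line; t,u,v runs 000..111 left to right):
  rows 0-7 [p,q,r,s=0000]: 00101101  (ones: 4)
  rows 8-15 [p,q,r,s=0001]: 01111000  (ones: 4)
  rows 16-23 [p,q,r,s=0010]: 11010010  (ones: 4)
  rows 24-31 [p,q,r,s=0011]: 11010010  (ones: 4)
  rows 32-39 [p,q,r,s=0100]: 00101101  (ones: 4)
  rows 40-47 [p,q,r,s=0101]: 01111000  (ones: 4)
  rows 48-55 [p,q,r,s=0110]: 11010010  (ones: 4)
  rows 56-63 [p,q,r,s=0111]: 11010010  (ones: 4)
  rows 64-71 [p,q,r,s=1000]: 11110000  (ones: 4)
  rows 72-79 [p,q,r,s=1001]: 10100101  (ones: 4)
  rows 80-87 [p,q,r,s=1010]: 00001111  (ones: 4)
  rows 88-95 [p,q,r,s=1011]: 00001111  (ones: 4)
  rows 96-103 [p,q,r,s=1100]: 11111111  (ones: 8)
  rows 104-111 [p,q,r,s=1101]: 10101010  (ones: 4)
  rows 112-119 [p,q,r,s=1110]: 11111111  (ones: 8)
  rows 120-127 [p,q,r,s=1111]: 11111111  (ones: 8)
Disagreements = 4+4+4+4+4+4+4+4+4+4+4+4+8+4+8+8 = 76

76


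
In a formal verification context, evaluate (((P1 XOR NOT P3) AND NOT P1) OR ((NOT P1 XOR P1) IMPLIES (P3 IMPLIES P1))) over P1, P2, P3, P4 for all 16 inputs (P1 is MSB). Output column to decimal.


Formula: (((P1 XOR NOT P3) AND NOT P1) OR ((NOT P1 XOR P1) IMPLIES (P3 IMPLIES P1))) over P1, P2, P3, P4 (16 rows)
Evaluate each row (bits = P1,P2,P3,P4, MSB first):
  row 0 [0000]: (((0 XOR NOT 0) AND NOT 0) OR ((NOT 0 XOR 0) IMPLIES (0 IMPLIES 0))) -> 1
  row 1 [0001]: (((0 XOR NOT 0) AND NOT 0) OR ((NOT 0 XOR 0) IMPLIES (0 IMPLIES 0))) -> 1
  row 2 [0010]: (((0 XOR NOT 1) AND NOT 0) OR ((NOT 0 XOR 0) IMPLIES (1 IMPLIES 0))) -> 0
  row 3 [0011]: (((0 XOR NOT 1) AND NOT 0) OR ((NOT 0 XOR 0) IMPLIES (1 IMPLIES 0))) -> 0
  row 4 [0100]: (((0 XOR NOT 0) AND NOT 0) OR ((NOT 0 XOR 0) IMPLIES (0 IMPLIES 0))) -> 1
  row 5 [0101]: (((0 XOR NOT 0) AND NOT 0) OR ((NOT 0 XOR 0) IMPLIES (0 IMPLIES 0))) -> 1
  row 6 [0110]: (((0 XOR NOT 1) AND NOT 0) OR ((NOT 0 XOR 0) IMPLIES (1 IMPLIES 0))) -> 0
  row 7 [0111]: (((0 XOR NOT 1) AND NOT 0) OR ((NOT 0 XOR 0) IMPLIES (1 IMPLIES 0))) -> 0
  row 8 [1000]: (((1 XOR NOT 0) AND NOT 1) OR ((NOT 1 XOR 1) IMPLIES (0 IMPLIES 1))) -> 1
  row 9 [1001]: (((1 XOR NOT 0) AND NOT 1) OR ((NOT 1 XOR 1) IMPLIES (0 IMPLIES 1))) -> 1
  row 10 [1010]: (((1 XOR NOT 1) AND NOT 1) OR ((NOT 1 XOR 1) IMPLIES (1 IMPLIES 1))) -> 1
  row 11 [1011]: (((1 XOR NOT 1) AND NOT 1) OR ((NOT 1 XOR 1) IMPLIES (1 IMPLIES 1))) -> 1
  row 12 [1100]: (((1 XOR NOT 0) AND NOT 1) OR ((NOT 1 XOR 1) IMPLIES (0 IMPLIES 1))) -> 1
  row 13 [1101]: (((1 XOR NOT 0) AND NOT 1) OR ((NOT 1 XOR 1) IMPLIES (0 IMPLIES 1))) -> 1
  row 14 [1110]: (((1 XOR NOT 1) AND NOT 1) OR ((NOT 1 XOR 1) IMPLIES (1 IMPLIES 1))) -> 1
  row 15 [1111]: (((1 XOR NOT 1) AND NOT 1) OR ((NOT 1 XOR 1) IMPLIES (1 IMPLIES 1))) -> 1
Full result column, 4 rows per line (P1,P2 fixed per line; P3,P4 runs 00..11 left to right):
  rows 0-3 [P1,P2=00]: 1100  = hex C
  rows 4-7 [P1,P2=01]: 1100  = hex C
  rows 8-11 [P1,P2=10]: 1111  = hex F
  rows 12-15 [P1,P2=11]: 1111  = hex F
Output column (row 0 .. row 15) = 1100110011111111
Output column grouped in 4s = 1100 1100 1111 1111 = 0xCCFF
Convert to decimal digit by digit (value = value*16 + digit):
  C -> 12
  12*16 + 12 (C) = 204
  204*16 + 15 (F) = 3279
  3279*16 + 15 (F) = 52479
Decimal = 52479

52479


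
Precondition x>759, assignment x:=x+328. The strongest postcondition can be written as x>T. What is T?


Formula: sp(P, x:=E) = exists old_x. (x = E[old_x/x]) AND P[old_x/x] (old_x is the value of x before the assignment; eliminate old_x by solving x = E[old_x/x] for old_x)
Step 1: Precondition P: x>759, i.e. old_x > 759
Step 2: Assignment gives x = old_x + 328, so old_x = x - 328
Step 3: Substitute into P: x - 328 > 759
Step 4: Simplify: x > 759+328 = 1087

1087


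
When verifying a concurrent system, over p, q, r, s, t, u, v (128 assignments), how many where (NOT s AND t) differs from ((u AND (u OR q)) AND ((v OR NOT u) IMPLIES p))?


F1 = (NOT s AND t)
F2 = ((u AND (u OR q)) AND ((v OR NOT u) IMPLIES p))
Evaluate both on each of 128 rows (bits = p,q,r,s,t,u,v):
  row 0 [0000000]: F1=0 F2=0 -> 0
  row 1 [0000001]: F1=0 F2=0 -> 0
  row 2 [0000010]: F1=0 F2=1 (differ) -> 1
  row 3 [0000011]: F1=0 F2=0 -> 0
  row 4 [0000100]: F1=1 F2=0 (differ) -> 1
  (every remaining row is evaluated the same way; all 128 results are listed next)
Full result column, 8 rows per line (p,q,r,s fixed per line; t,u,v runs 000..111 left to right):
  rows 0-7 [p,q,r,s=0000]: 00101101  (ones: 4)
  rows 8-15 [p,q,r,s=0001]: 00100010  (ones: 2)
  rows 16-23 [p,q,r,s=0010]: 00101101  (ones: 4)
  rows 24-31 [p,q,r,s=0011]: 00100010  (ones: 2)
  rows 32-39 [p,q,r,s=0100]: 00101101  (ones: 4)
  rows 40-47 [p,q,r,s=0101]: 00100010  (ones: 2)
  rows 48-55 [p,q,r,s=0110]: 00101101  (ones: 4)
  rows 56-63 [p,q,r,s=0111]: 00100010  (ones: 2)
  rows 64-71 [p,q,r,s=1000]: 00111100  (ones: 4)
  rows 72-79 [p,q,r,s=1001]: 00110011  (ones: 4)
  rows 80-87 [p,q,r,s=1010]: 00111100  (ones: 4)
  rows 88-95 [p,q,r,s=1011]: 00110011  (ones: 4)
  rows 96-103 [p,q,r,s=1100]: 00111100  (ones: 4)
  rows 104-111 [p,q,r,s=1101]: 00110011  (ones: 4)
  rows 112-119 [p,q,r,s=1110]: 00111100  (ones: 4)
  rows 120-127 [p,q,r,s=1111]: 00110011  (ones: 4)
Disagreements = 4+2+4+2+4+2+4+2+4+4+4+4+4+4+4+4 = 56

56


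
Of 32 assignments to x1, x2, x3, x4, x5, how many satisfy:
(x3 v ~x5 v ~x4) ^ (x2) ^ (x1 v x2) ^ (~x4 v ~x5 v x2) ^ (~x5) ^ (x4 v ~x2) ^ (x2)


CNF with 7 clauses over 5 vars (32 assignments).
An assignment satisfies CNF iff every clause has >=1 true literal.
Check each row (bits = x1,x2,x3,x4,x5; clause T/F shown):
  row 0 [00000]: clauses=TFFTTTF -> 0
  row 1 [00001]: clauses=TFFTFTF -> 0
  row 2 [00010]: clauses=TFFTTTF -> 0
  row 3 [00011]: clauses=FFFFFTF -> 0
  row 4 [00100]: clauses=TFFTTTF -> 0
  row 5 [00101]: clauses=TFFTFTF -> 0
  row 6 [00110]: clauses=TFFTTTF -> 0
  row 7 [00111]: clauses=TFFFFTF -> 0
  row 8 [01000]: clauses=TTTTTFT -> 0
  row 9 [01001]: clauses=TTTTFFT -> 0
  row 10 [01010]: clauses=TTTTTTT -> 1
  row 11 [01011]: clauses=FTTTFTT -> 0
  row 12 [01100]: clauses=TTTTTFT -> 0
  row 13 [01101]: clauses=TTTTFFT -> 0
  row 14 [01110]: clauses=TTTTTTT -> 1
  row 15 [01111]: clauses=TTTTFTT -> 0
  row 16 [10000]: clauses=TFTTTTF -> 0
  row 17 [10001]: clauses=TFTTFTF -> 0
  row 18 [10010]: clauses=TFTTTTF -> 0
  row 19 [10011]: clauses=FFTFFTF -> 0
  row 20 [10100]: clauses=TFTTTTF -> 0
  row 21 [10101]: clauses=TFTTFTF -> 0
  row 22 [10110]: clauses=TFTTTTF -> 0
  row 23 [10111]: clauses=TFTFFTF -> 0
  row 24 [11000]: clauses=TTTTTFT -> 0
  row 25 [11001]: clauses=TTTTFFT -> 0
  row 26 [11010]: clauses=TTTTTTT -> 1
  row 27 [11011]: clauses=FTTTFTT -> 0
  row 28 [11100]: clauses=TTTTTFT -> 0
  row 29 [11101]: clauses=TTTTFFT -> 0
  row 30 [11110]: clauses=TTTTTTT -> 1
  row 31 [11111]: clauses=TTTTFTT -> 0
Full result column, 8 rows per line (x1,x2 fixed per line; x3,x4,x5 runs 000..111 left to right):
  rows 0-7 [x1,x2=00]: 00000000  (ones: 0)
  rows 8-15 [x1,x2=01]: 00100010  (ones: 2)
  rows 16-23 [x1,x2=10]: 00000000  (ones: 0)
  rows 24-31 [x1,x2=11]: 00100010  (ones: 2)
Satisfying assignments = 0+2+0+2 = 4

4


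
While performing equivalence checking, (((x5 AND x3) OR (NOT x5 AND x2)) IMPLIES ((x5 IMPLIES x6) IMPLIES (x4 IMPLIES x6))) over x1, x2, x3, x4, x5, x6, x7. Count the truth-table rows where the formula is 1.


Formula: (((x5 AND x3) OR (NOT x5 AND x2)) IMPLIES ((x5 IMPLIES x6) IMPLIES (x4 IMPLIES x6))) over 7 vars (128 rows)
Evaluate each row (x1, x2, x3, x4, x5, x6, x7 as bits, MSB first):
  row 0 [0000000]: (((0 AND 0) OR (NOT 0 AND 0)) IMPLIES ((0 IMPLIES 0) IMPLIES (0 IMPLIES 0))) -> 1
  row 1 [0000001]: (((0 AND 0) OR (NOT 0 AND 0)) IMPLIES ((0 IMPLIES 0) IMPLIES (0 IMPLIES 0))) -> 1
  row 2 [0000010]: (((0 AND 0) OR (NOT 0 AND 0)) IMPLIES ((0 IMPLIES 1) IMPLIES (0 IMPLIES 1))) -> 1
  row 3 [0000011]: (((0 AND 0) OR (NOT 0 AND 0)) IMPLIES ((0 IMPLIES 1) IMPLIES (0 IMPLIES 1))) -> 1
  row 4 [0000100]: (((1 AND 0) OR (NOT 1 AND 0)) IMPLIES ((1 IMPLIES 0) IMPLIES (0 IMPLIES 0))) -> 1
  (every remaining row is evaluated the same way; all 128 results are listed next)
Full result column, 8 rows per line (x1,x2,x3,x4 fixed per line; x5,x6,x7 runs 000..111 left to right):
  rows 0-7 [x1,x2,x3,x4=0000]: 11111111  (ones: 8)
  rows 8-15 [x1,x2,x3,x4=0001]: 11111111  (ones: 8)
  rows 16-23 [x1,x2,x3,x4=0010]: 11111111  (ones: 8)
  rows 24-31 [x1,x2,x3,x4=0011]: 11111111  (ones: 8)
  rows 32-39 [x1,x2,x3,x4=0100]: 11111111  (ones: 8)
  rows 40-47 [x1,x2,x3,x4=0101]: 00111111  (ones: 6)
  rows 48-55 [x1,x2,x3,x4=0110]: 11111111  (ones: 8)
  rows 56-63 [x1,x2,x3,x4=0111]: 00111111  (ones: 6)
  rows 64-71 [x1,x2,x3,x4=1000]: 11111111  (ones: 8)
  rows 72-79 [x1,x2,x3,x4=1001]: 11111111  (ones: 8)
  rows 80-87 [x1,x2,x3,x4=1010]: 11111111  (ones: 8)
  rows 88-95 [x1,x2,x3,x4=1011]: 11111111  (ones: 8)
  rows 96-103 [x1,x2,x3,x4=1100]: 11111111  (ones: 8)
  rows 104-111 [x1,x2,x3,x4=1101]: 00111111  (ones: 6)
  rows 112-119 [x1,x2,x3,x4=1110]: 11111111  (ones: 8)
  rows 120-127 [x1,x2,x3,x4=1111]: 00111111  (ones: 6)
Count of 1-rows = 8+8+8+8+8+6+8+6+8+8+8+8+8+6+8+6 = 120

120


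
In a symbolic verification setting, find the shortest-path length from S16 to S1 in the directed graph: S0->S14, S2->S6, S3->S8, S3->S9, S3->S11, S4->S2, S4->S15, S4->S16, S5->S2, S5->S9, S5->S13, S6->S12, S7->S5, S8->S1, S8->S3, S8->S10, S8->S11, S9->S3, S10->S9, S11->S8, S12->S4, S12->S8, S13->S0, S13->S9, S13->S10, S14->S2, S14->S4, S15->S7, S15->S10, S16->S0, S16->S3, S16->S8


BFS layer-by-layer from S16:
  dist 0: {S16}
  dist 1: {S0, S3, S8}
  dist 2: {S1, S9, S10, S11, S14}
  -> S1 reached at distance 2
Shortest path length = 2

2


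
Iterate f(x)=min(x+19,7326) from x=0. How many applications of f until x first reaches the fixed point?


Step 1: x=0, cap=7326, increment=19
Step 2: x grows by 19 each step until capped at 7326; fixed point is x=7326
Step 3: iterations = ceil(7326/19) = 386

386


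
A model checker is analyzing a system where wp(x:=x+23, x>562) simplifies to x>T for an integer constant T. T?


Formula: wp(x:=E, P) = P[E/x] (substitute E for x in postcondition)
Step 1: Postcondition: x>562
Step 2: Substitute x+23 for x: x+23>562
Step 3: Solve for x: x > 562-23 = 539

539


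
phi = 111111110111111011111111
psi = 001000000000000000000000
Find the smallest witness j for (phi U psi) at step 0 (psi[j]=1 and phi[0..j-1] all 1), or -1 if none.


(phi U psi) at 0: need smallest j with psi[j]=1 and phi[i]=1 for all i in [0,j).
Scan from step 0:
  step 0: phi=1, psi=0 -> continue
  step 1: phi=1, psi=0 -> continue
  step 2: psi=1 and phi held for [0,2) -> witness found
Witness step = 2

2


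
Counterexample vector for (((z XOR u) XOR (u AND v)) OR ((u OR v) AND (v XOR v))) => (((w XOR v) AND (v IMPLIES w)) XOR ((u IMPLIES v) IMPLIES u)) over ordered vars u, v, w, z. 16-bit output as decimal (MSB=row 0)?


F1 = (((z XOR u) XOR (u AND v)) OR ((u OR v) AND (v XOR v)))
F2 = (((w XOR v) AND (v IMPLIES w)) XOR ((u IMPLIES v) IMPLIES u))
Counterexample to F1=>F2 is where F1=1 and F2=0.
Evaluate each row (bits = u,v,w,z, MSB first):
  row 0 [0000]: F1=0 F2=0 -> F1&~F2 -> 0
  row 1 [0001]: F1=1 F2=0 -> F1&~F2 -> 1
  row 2 [0010]: F1=0 F2=1 -> F1&~F2 -> 0
  row 3 [0011]: F1=1 F2=1 -> F1&~F2 -> 0
  row 4 [0100]: F1=0 F2=0 -> F1&~F2 -> 0
  row 5 [0101]: F1=1 F2=0 -> F1&~F2 -> 1
  row 6 [0110]: F1=0 F2=0 -> F1&~F2 -> 0
  row 7 [0111]: F1=1 F2=0 -> F1&~F2 -> 1
  row 8 [1000]: F1=1 F2=1 -> F1&~F2 -> 0
  row 9 [1001]: F1=0 F2=1 -> F1&~F2 -> 0
  row 10 [1010]: F1=1 F2=0 -> F1&~F2 -> 1
  row 11 [1011]: F1=0 F2=0 -> F1&~F2 -> 0
  row 12 [1100]: F1=0 F2=1 -> F1&~F2 -> 0
  row 13 [1101]: F1=1 F2=1 -> F1&~F2 -> 0
  row 14 [1110]: F1=0 F2=1 -> F1&~F2 -> 0
  row 15 [1111]: F1=1 F2=1 -> F1&~F2 -> 0
Full result column, 4 rows per line (u,v fixed per line; w,z runs 00..11 left to right):
  rows 0-3 [u,v=00]: 0100  = hex 4
  rows 4-7 [u,v=01]: 0101  = hex 5
  rows 8-11 [u,v=10]: 0010  = hex 2
  rows 12-15 [u,v=11]: 0000  = hex 0
Counterexample vector (row 0 .. row 15) = 0100010100100000
Output column grouped in 4s = 0100 0101 0010 0000 = 0x4520
Convert to decimal digit by digit (value = value*16 + digit):
  4 -> 4
  4*16 + 5 = 69
  69*16 + 2 = 1106
  1106*16 + 0 = 17696
Decimal = 17696

17696


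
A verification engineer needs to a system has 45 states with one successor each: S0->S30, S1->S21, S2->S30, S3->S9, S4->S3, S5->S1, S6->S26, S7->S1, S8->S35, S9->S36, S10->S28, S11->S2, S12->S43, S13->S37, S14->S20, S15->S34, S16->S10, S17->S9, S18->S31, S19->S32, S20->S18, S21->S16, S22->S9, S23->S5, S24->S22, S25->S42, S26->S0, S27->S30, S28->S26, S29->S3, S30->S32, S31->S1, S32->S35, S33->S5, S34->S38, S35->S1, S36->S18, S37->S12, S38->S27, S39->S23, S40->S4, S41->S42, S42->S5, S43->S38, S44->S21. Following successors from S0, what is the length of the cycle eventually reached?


Trace from S0 until a state repeats:
  S0 -> S30 -> S32 -> S35 -> S1 -> S21 -> S16 -> S10 -> S28 -> S26 -> S0
S0 first seen at step 0, revisited at step 10.
Cycle length = 10 - 0 = 10

10


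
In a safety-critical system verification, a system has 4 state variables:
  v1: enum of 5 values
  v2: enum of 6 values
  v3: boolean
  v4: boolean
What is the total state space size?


State space = product of domain sizes of all variables.
Domain sizes:
  v1 (enum of 5 values): 5
  v2 (enum of 6 values): 6
  v3 (boolean): 2
  v4 (boolean): 2
Product = 5 * 6 * 2 * 2 = 120

120


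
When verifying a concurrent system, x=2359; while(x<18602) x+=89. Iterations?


Step 1: x goes from 2359 toward 18602 by 89; the body runs while x<18602, so iterations = ceil((bound-start)/step)
Step 2: Distance=16243
Step 3: ceil(16243/89)=183

183


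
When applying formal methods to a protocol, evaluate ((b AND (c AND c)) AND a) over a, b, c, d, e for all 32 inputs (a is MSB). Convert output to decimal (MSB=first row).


Formula: ((b AND (c AND c)) AND a) over a, b, c, d, e (32 rows)
Evaluate each row (bits = a,b,c,d,e, MSB first):
  row 0 [00000]: ((0 AND (0 AND 0)) AND 0) -> 0
  row 1 [00001]: ((0 AND (0 AND 0)) AND 0) -> 0
  row 2 [00010]: ((0 AND (0 AND 0)) AND 0) -> 0
  row 3 [00011]: ((0 AND (0 AND 0)) AND 0) -> 0
  row 4 [00100]: ((0 AND (1 AND 1)) AND 0) -> 0
  row 5 [00101]: ((0 AND (1 AND 1)) AND 0) -> 0
  row 6 [00110]: ((0 AND (1 AND 1)) AND 0) -> 0
  row 7 [00111]: ((0 AND (1 AND 1)) AND 0) -> 0
  row 8 [01000]: ((1 AND (0 AND 0)) AND 0) -> 0
  row 9 [01001]: ((1 AND (0 AND 0)) AND 0) -> 0
  row 10 [01010]: ((1 AND (0 AND 0)) AND 0) -> 0
  row 11 [01011]: ((1 AND (0 AND 0)) AND 0) -> 0
  row 12 [01100]: ((1 AND (1 AND 1)) AND 0) -> 0
  row 13 [01101]: ((1 AND (1 AND 1)) AND 0) -> 0
  row 14 [01110]: ((1 AND (1 AND 1)) AND 0) -> 0
  row 15 [01111]: ((1 AND (1 AND 1)) AND 0) -> 0
  row 16 [10000]: ((0 AND (0 AND 0)) AND 1) -> 0
  row 17 [10001]: ((0 AND (0 AND 0)) AND 1) -> 0
  row 18 [10010]: ((0 AND (0 AND 0)) AND 1) -> 0
  row 19 [10011]: ((0 AND (0 AND 0)) AND 1) -> 0
  row 20 [10100]: ((0 AND (1 AND 1)) AND 1) -> 0
  row 21 [10101]: ((0 AND (1 AND 1)) AND 1) -> 0
  row 22 [10110]: ((0 AND (1 AND 1)) AND 1) -> 0
  row 23 [10111]: ((0 AND (1 AND 1)) AND 1) -> 0
  row 24 [11000]: ((1 AND (0 AND 0)) AND 1) -> 0
  row 25 [11001]: ((1 AND (0 AND 0)) AND 1) -> 0
  row 26 [11010]: ((1 AND (0 AND 0)) AND 1) -> 0
  row 27 [11011]: ((1 AND (0 AND 0)) AND 1) -> 0
  row 28 [11100]: ((1 AND (1 AND 1)) AND 1) -> 1
  row 29 [11101]: ((1 AND (1 AND 1)) AND 1) -> 1
  row 30 [11110]: ((1 AND (1 AND 1)) AND 1) -> 1
  row 31 [11111]: ((1 AND (1 AND 1)) AND 1) -> 1
Full result column, 4 rows per line (a,b,c fixed per line; d,e runs 00..11 left to right):
  rows 0-3 [a,b,c=000]: 0000  = hex 0
  rows 4-7 [a,b,c=001]: 0000  = hex 0
  rows 8-11 [a,b,c=010]: 0000  = hex 0
  rows 12-15 [a,b,c=011]: 0000  = hex 0
  rows 16-19 [a,b,c=100]: 0000  = hex 0
  rows 20-23 [a,b,c=101]: 0000  = hex 0
  rows 24-27 [a,b,c=110]: 0000  = hex 0
  rows 28-31 [a,b,c=111]: 1111  = hex F
Output column (row 0 .. row 31) = 00000000000000000000000000001111
Output column grouped in 4s = 0000 0000 0000 0000 0000 0000 0000 1111 = 0x0000000F
Convert to decimal digit by digit (value = value*16 + digit):
  0 -> 0
  0*16 + 0 = 0
  0*16 + 0 = 0
  0*16 + 0 = 0
  0*16 + 0 = 0
  0*16 + 0 = 0
  0*16 + 0 = 0
  0*16 + 15 (F) = 15
Decimal = 15

15


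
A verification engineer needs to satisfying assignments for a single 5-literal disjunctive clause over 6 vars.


Step 1: Total=2^6=64
Step 2: Unsat when all 5 false: 2^1=2
Step 3: Sat=64-2=62

62


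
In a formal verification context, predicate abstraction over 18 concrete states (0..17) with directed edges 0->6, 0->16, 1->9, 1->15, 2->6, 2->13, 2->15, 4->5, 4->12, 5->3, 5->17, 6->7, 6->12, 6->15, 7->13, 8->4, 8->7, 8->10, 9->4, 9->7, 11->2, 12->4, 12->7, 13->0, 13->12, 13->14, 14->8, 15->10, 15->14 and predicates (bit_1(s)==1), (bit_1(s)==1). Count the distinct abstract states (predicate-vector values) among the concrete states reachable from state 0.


BFS from 0:
Concrete reachable: {0, 3, 4, 5, 6, 7, 8, 10, 12, 13, 14, 15, 16, 17}
Abstract via predicates (bit_1(s)==1), (bit_1(s)==1):
  (0,0) <- {0, 4, 5, 8, 12, 13, 16, 17}
  (1,1) <- {3, 6, 7, 10, 14, 15}
Distinct abstract states = 2

2


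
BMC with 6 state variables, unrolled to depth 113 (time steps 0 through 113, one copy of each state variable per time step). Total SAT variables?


BMC unrolls to depth k, creating one copy of each state var for steps 0..k.
Step count = 113 + 1 = 114 (steps 0 through 113)
Vars per step = 6
Total = 6 * 114 = 684

684


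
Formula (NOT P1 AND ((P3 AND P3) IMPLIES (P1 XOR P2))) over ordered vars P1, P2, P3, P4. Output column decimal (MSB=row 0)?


Formula: (NOT P1 AND ((P3 AND P3) IMPLIES (P1 XOR P2))) over P1, P2, P3, P4 (16 rows)
Evaluate each row (bits = P1,P2,P3,P4, MSB first):
  row 0 [0000]: (NOT 0 AND ((0 AND 0) IMPLIES (0 XOR 0))) -> 1
  row 1 [0001]: (NOT 0 AND ((0 AND 0) IMPLIES (0 XOR 0))) -> 1
  row 2 [0010]: (NOT 0 AND ((1 AND 1) IMPLIES (0 XOR 0))) -> 0
  row 3 [0011]: (NOT 0 AND ((1 AND 1) IMPLIES (0 XOR 0))) -> 0
  row 4 [0100]: (NOT 0 AND ((0 AND 0) IMPLIES (0 XOR 1))) -> 1
  row 5 [0101]: (NOT 0 AND ((0 AND 0) IMPLIES (0 XOR 1))) -> 1
  row 6 [0110]: (NOT 0 AND ((1 AND 1) IMPLIES (0 XOR 1))) -> 1
  row 7 [0111]: (NOT 0 AND ((1 AND 1) IMPLIES (0 XOR 1))) -> 1
  row 8 [1000]: (NOT 1 AND ((0 AND 0) IMPLIES (1 XOR 0))) -> 0
  row 9 [1001]: (NOT 1 AND ((0 AND 0) IMPLIES (1 XOR 0))) -> 0
  row 10 [1010]: (NOT 1 AND ((1 AND 1) IMPLIES (1 XOR 0))) -> 0
  row 11 [1011]: (NOT 1 AND ((1 AND 1) IMPLIES (1 XOR 0))) -> 0
  row 12 [1100]: (NOT 1 AND ((0 AND 0) IMPLIES (1 XOR 1))) -> 0
  row 13 [1101]: (NOT 1 AND ((0 AND 0) IMPLIES (1 XOR 1))) -> 0
  row 14 [1110]: (NOT 1 AND ((1 AND 1) IMPLIES (1 XOR 1))) -> 0
  row 15 [1111]: (NOT 1 AND ((1 AND 1) IMPLIES (1 XOR 1))) -> 0
Full result column, 4 rows per line (P1,P2 fixed per line; P3,P4 runs 00..11 left to right):
  rows 0-3 [P1,P2=00]: 1100  = hex C
  rows 4-7 [P1,P2=01]: 1111  = hex F
  rows 8-11 [P1,P2=10]: 0000  = hex 0
  rows 12-15 [P1,P2=11]: 0000  = hex 0
Output column (row 0 .. row 15) = 1100111100000000
Output column grouped in 4s = 1100 1111 0000 0000 = 0xCF00
Convert to decimal digit by digit (value = value*16 + digit):
  C -> 12
  12*16 + 15 (F) = 207
  207*16 + 0 = 3312
  3312*16 + 0 = 52992
Decimal = 52992

52992


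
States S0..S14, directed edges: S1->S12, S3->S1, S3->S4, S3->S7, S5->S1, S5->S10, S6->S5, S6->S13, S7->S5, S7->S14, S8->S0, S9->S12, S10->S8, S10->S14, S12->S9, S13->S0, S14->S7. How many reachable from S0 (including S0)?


BFS from S0:
  layer 0: {S0}
Reachable set: {S0}
Count = 1

1


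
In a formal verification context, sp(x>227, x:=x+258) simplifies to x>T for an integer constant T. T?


Formula: sp(P, x:=E) = exists old_x. (x = E[old_x/x]) AND P[old_x/x] (old_x is the value of x before the assignment; eliminate old_x by solving x = E[old_x/x] for old_x)
Step 1: Precondition P: x>227, i.e. old_x > 227
Step 2: Assignment gives x = old_x + 258, so old_x = x - 258
Step 3: Substitute into P: x - 258 > 227
Step 4: Simplify: x > 227+258 = 485

485


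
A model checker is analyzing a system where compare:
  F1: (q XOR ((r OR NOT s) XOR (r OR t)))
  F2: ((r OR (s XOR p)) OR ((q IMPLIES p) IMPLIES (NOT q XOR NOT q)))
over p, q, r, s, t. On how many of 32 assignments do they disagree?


F1 = (q XOR ((r OR NOT s) XOR (r OR t)))
F2 = ((r OR (s XOR p)) OR ((q IMPLIES p) IMPLIES (NOT q XOR NOT q)))
Evaluate both on each of 32 rows (bits = p,q,r,s,t):
  row 0 [00000]: F1=1 F2=0 (differ) -> 1
  row 1 [00001]: F1=0 F2=0 -> 0
  row 2 [00010]: F1=0 F2=1 (differ) -> 1
  row 3 [00011]: F1=1 F2=1 -> 0
  row 4 [00100]: F1=0 F2=1 (differ) -> 1
  row 5 [00101]: F1=0 F2=1 (differ) -> 1
  row 6 [00110]: F1=0 F2=1 (differ) -> 1
  row 7 [00111]: F1=0 F2=1 (differ) -> 1
  row 8 [01000]: F1=0 F2=1 (differ) -> 1
  row 9 [01001]: F1=1 F2=1 -> 0
  row 10 [01010]: F1=1 F2=1 -> 0
  row 11 [01011]: F1=0 F2=1 (differ) -> 1
  row 12 [01100]: F1=1 F2=1 -> 0
  row 13 [01101]: F1=1 F2=1 -> 0
  row 14 [01110]: F1=1 F2=1 -> 0
  row 15 [01111]: F1=1 F2=1 -> 0
  row 16 [10000]: F1=1 F2=1 -> 0
  row 17 [10001]: F1=0 F2=1 (differ) -> 1
  row 18 [10010]: F1=0 F2=0 -> 0
  row 19 [10011]: F1=1 F2=0 (differ) -> 1
  row 20 [10100]: F1=0 F2=1 (differ) -> 1
  row 21 [10101]: F1=0 F2=1 (differ) -> 1
  row 22 [10110]: F1=0 F2=1 (differ) -> 1
  row 23 [10111]: F1=0 F2=1 (differ) -> 1
  row 24 [11000]: F1=0 F2=1 (differ) -> 1
  row 25 [11001]: F1=1 F2=1 -> 0
  row 26 [11010]: F1=1 F2=0 (differ) -> 1
  row 27 [11011]: F1=0 F2=0 -> 0
  row 28 [11100]: F1=1 F2=1 -> 0
  row 29 [11101]: F1=1 F2=1 -> 0
  row 30 [11110]: F1=1 F2=1 -> 0
  row 31 [11111]: F1=1 F2=1 -> 0
Full result column, 8 rows per line (p,q fixed per line; r,s,t runs 000..111 left to right):
  rows 0-7 [p,q=00]: 10101111  (ones: 6)
  rows 8-15 [p,q=01]: 10010000  (ones: 2)
  rows 16-23 [p,q=10]: 01011111  (ones: 6)
  rows 24-31 [p,q=11]: 10100000  (ones: 2)
Disagreements = 6+2+6+2 = 16

16


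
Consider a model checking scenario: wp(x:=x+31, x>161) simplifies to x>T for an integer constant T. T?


Formula: wp(x:=E, P) = P[E/x] (substitute E for x in postcondition)
Step 1: Postcondition: x>161
Step 2: Substitute x+31 for x: x+31>161
Step 3: Solve for x: x > 161-31 = 130

130


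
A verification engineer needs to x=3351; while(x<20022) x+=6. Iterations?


Step 1: x goes from 3351 toward 20022 by 6; the body runs while x<20022, so iterations = ceil((bound-start)/step)
Step 2: Distance=16671
Step 3: ceil(16671/6)=2779

2779


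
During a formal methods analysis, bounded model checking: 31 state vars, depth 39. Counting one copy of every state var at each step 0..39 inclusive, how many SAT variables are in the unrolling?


BMC unrolls to depth k, creating one copy of each state var for steps 0..k.
Step count = 39 + 1 = 40 (steps 0 through 39)
Vars per step = 31
Total = 31 * 40 = 1240

1240


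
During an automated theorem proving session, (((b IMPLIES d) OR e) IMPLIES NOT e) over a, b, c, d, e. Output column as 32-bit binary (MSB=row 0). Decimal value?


Formula: (((b IMPLIES d) OR e) IMPLIES NOT e) over a, b, c, d, e (32 rows)
Evaluate each row (bits = a,b,c,d,e, MSB first):
  row 0 [00000]: (((0 IMPLIES 0) OR 0) IMPLIES NOT 0) -> 1
  row 1 [00001]: (((0 IMPLIES 0) OR 1) IMPLIES NOT 1) -> 0
  row 2 [00010]: (((0 IMPLIES 1) OR 0) IMPLIES NOT 0) -> 1
  row 3 [00011]: (((0 IMPLIES 1) OR 1) IMPLIES NOT 1) -> 0
  row 4 [00100]: (((0 IMPLIES 0) OR 0) IMPLIES NOT 0) -> 1
  row 5 [00101]: (((0 IMPLIES 0) OR 1) IMPLIES NOT 1) -> 0
  row 6 [00110]: (((0 IMPLIES 1) OR 0) IMPLIES NOT 0) -> 1
  row 7 [00111]: (((0 IMPLIES 1) OR 1) IMPLIES NOT 1) -> 0
  row 8 [01000]: (((1 IMPLIES 0) OR 0) IMPLIES NOT 0) -> 1
  row 9 [01001]: (((1 IMPLIES 0) OR 1) IMPLIES NOT 1) -> 0
  row 10 [01010]: (((1 IMPLIES 1) OR 0) IMPLIES NOT 0) -> 1
  row 11 [01011]: (((1 IMPLIES 1) OR 1) IMPLIES NOT 1) -> 0
  row 12 [01100]: (((1 IMPLIES 0) OR 0) IMPLIES NOT 0) -> 1
  row 13 [01101]: (((1 IMPLIES 0) OR 1) IMPLIES NOT 1) -> 0
  row 14 [01110]: (((1 IMPLIES 1) OR 0) IMPLIES NOT 0) -> 1
  row 15 [01111]: (((1 IMPLIES 1) OR 1) IMPLIES NOT 1) -> 0
  row 16 [10000]: (((0 IMPLIES 0) OR 0) IMPLIES NOT 0) -> 1
  row 17 [10001]: (((0 IMPLIES 0) OR 1) IMPLIES NOT 1) -> 0
  row 18 [10010]: (((0 IMPLIES 1) OR 0) IMPLIES NOT 0) -> 1
  row 19 [10011]: (((0 IMPLIES 1) OR 1) IMPLIES NOT 1) -> 0
  row 20 [10100]: (((0 IMPLIES 0) OR 0) IMPLIES NOT 0) -> 1
  row 21 [10101]: (((0 IMPLIES 0) OR 1) IMPLIES NOT 1) -> 0
  row 22 [10110]: (((0 IMPLIES 1) OR 0) IMPLIES NOT 0) -> 1
  row 23 [10111]: (((0 IMPLIES 1) OR 1) IMPLIES NOT 1) -> 0
  row 24 [11000]: (((1 IMPLIES 0) OR 0) IMPLIES NOT 0) -> 1
  row 25 [11001]: (((1 IMPLIES 0) OR 1) IMPLIES NOT 1) -> 0
  row 26 [11010]: (((1 IMPLIES 1) OR 0) IMPLIES NOT 0) -> 1
  row 27 [11011]: (((1 IMPLIES 1) OR 1) IMPLIES NOT 1) -> 0
  row 28 [11100]: (((1 IMPLIES 0) OR 0) IMPLIES NOT 0) -> 1
  row 29 [11101]: (((1 IMPLIES 0) OR 1) IMPLIES NOT 1) -> 0
  row 30 [11110]: (((1 IMPLIES 1) OR 0) IMPLIES NOT 0) -> 1
  row 31 [11111]: (((1 IMPLIES 1) OR 1) IMPLIES NOT 1) -> 0
Full result column, 4 rows per line (a,b,c fixed per line; d,e runs 00..11 left to right):
  rows 0-3 [a,b,c=000]: 1010  = hex A
  rows 4-7 [a,b,c=001]: 1010  = hex A
  rows 8-11 [a,b,c=010]: 1010  = hex A
  rows 12-15 [a,b,c=011]: 1010  = hex A
  rows 16-19 [a,b,c=100]: 1010  = hex A
  rows 20-23 [a,b,c=101]: 1010  = hex A
  rows 24-27 [a,b,c=110]: 1010  = hex A
  rows 28-31 [a,b,c=111]: 1010  = hex A
Output column (row 0 .. row 31) = 10101010101010101010101010101010
Output column grouped in 4s = 1010 1010 1010 1010 1010 1010 1010 1010 = 0xAAAAAAAA
Convert to decimal digit by digit (value = value*16 + digit):
  A -> 10
  10*16 + 10 (A) = 170
  170*16 + 10 (A) = 2730
  2730*16 + 10 (A) = 43690
  43690*16 + 10 (A) = 699050
  699050*16 + 10 (A) = 11184810
  11184810*16 + 10 (A) = 178956970
  178956970*16 + 10 (A) = 2863311530
Decimal = 2863311530

2863311530
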